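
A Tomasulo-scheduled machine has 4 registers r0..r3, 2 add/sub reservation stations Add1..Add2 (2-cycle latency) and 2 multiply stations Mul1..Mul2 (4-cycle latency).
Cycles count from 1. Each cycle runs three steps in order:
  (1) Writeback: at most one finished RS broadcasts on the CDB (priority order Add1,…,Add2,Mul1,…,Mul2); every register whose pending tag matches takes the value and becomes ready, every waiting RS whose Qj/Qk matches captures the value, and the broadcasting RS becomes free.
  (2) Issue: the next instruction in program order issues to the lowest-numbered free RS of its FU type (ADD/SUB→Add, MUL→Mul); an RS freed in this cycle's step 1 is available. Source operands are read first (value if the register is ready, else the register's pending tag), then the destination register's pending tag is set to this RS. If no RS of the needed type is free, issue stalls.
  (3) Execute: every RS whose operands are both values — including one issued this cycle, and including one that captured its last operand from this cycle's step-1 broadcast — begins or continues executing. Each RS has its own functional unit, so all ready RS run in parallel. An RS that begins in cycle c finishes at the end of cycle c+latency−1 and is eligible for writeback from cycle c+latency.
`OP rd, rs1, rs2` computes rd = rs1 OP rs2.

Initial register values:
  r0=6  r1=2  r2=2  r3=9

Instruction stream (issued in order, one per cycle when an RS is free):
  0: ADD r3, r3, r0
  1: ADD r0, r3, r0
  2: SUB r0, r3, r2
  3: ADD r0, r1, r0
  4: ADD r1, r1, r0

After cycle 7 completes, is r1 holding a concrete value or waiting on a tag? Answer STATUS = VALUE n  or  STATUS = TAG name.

  c1: issue ADD r3<-Add1  regs: r0:6,r1:2,r2:2,r3:Add1
  c2: issue ADD r0<-Add2  regs: r0:Add2,r1:2,r2:2,r3:Add1
  c3: CDB Add1=15; issue SUB r0<-Add1  regs: r0:Add1,r1:2,r2:2,r3:15
  c4: stall  regs: r0:Add1,r1:2,r2:2,r3:15
  c5: CDB Add1=13; issue ADD r0<-Add1  regs: r0:Add1,r1:2,r2:2,r3:15
  c6: CDB Add2=21; issue ADD r1<-Add2  regs: r0:Add1,r1:Add2,r2:2,r3:15
  c7: CDB Add1=15  regs: r0:15,r1:Add2,r2:2,r3:15

STATUS = TAG Add2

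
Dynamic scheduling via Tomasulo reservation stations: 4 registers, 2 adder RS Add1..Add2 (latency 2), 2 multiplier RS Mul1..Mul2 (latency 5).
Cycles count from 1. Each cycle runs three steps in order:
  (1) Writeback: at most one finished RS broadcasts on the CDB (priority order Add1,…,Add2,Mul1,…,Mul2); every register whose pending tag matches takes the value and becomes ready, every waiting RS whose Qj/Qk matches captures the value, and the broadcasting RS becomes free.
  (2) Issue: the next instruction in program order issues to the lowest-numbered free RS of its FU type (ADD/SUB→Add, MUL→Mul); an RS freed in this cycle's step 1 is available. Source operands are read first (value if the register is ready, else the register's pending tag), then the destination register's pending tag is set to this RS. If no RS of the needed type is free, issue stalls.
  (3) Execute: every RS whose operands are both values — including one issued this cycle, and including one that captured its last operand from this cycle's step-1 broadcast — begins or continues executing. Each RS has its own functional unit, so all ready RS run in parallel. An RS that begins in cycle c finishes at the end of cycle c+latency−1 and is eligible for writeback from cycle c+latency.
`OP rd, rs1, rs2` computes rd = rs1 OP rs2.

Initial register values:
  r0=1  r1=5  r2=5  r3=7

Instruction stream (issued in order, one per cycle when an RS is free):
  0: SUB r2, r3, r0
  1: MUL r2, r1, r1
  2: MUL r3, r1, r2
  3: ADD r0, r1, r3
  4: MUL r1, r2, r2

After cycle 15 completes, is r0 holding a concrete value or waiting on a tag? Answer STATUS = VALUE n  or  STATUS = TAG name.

  c1: issue SUB r2<-Add1  regs: r0:1,r1:5,r2:Add1,r3:7
  c2: issue MUL r2<-Mul1  regs: r0:1,r1:5,r2:Mul1,r3:7
  c3: CDB Add1=6; issue MUL r3<-Mul2  regs: r0:1,r1:5,r2:Mul1,r3:Mul2
  c4: issue ADD r0<-Add1  regs: r0:Add1,r1:5,r2:Mul1,r3:Mul2
  c5: stall  regs: r0:Add1,r1:5,r2:Mul1,r3:Mul2
  c6: stall  regs: r0:Add1,r1:5,r2:Mul1,r3:Mul2
  c7: CDB Mul1=25; issue MUL r1<-Mul1  regs: r0:Add1,r1:Mul1,r2:25,r3:Mul2
  c8: -  regs: r0:Add1,r1:Mul1,r2:25,r3:Mul2
  c9: -  regs: r0:Add1,r1:Mul1,r2:25,r3:Mul2
  c10: -  regs: r0:Add1,r1:Mul1,r2:25,r3:Mul2
  c11: -  regs: r0:Add1,r1:Mul1,r2:25,r3:Mul2
  c12: CDB Mul1=625  regs: r0:Add1,r1:625,r2:25,r3:Mul2
  c13: CDB Mul2=125  regs: r0:Add1,r1:625,r2:25,r3:125
  c14: -  regs: r0:Add1,r1:625,r2:25,r3:125
  c15: CDB Add1=130  regs: r0:130,r1:625,r2:25,r3:125

STATUS = VALUE 130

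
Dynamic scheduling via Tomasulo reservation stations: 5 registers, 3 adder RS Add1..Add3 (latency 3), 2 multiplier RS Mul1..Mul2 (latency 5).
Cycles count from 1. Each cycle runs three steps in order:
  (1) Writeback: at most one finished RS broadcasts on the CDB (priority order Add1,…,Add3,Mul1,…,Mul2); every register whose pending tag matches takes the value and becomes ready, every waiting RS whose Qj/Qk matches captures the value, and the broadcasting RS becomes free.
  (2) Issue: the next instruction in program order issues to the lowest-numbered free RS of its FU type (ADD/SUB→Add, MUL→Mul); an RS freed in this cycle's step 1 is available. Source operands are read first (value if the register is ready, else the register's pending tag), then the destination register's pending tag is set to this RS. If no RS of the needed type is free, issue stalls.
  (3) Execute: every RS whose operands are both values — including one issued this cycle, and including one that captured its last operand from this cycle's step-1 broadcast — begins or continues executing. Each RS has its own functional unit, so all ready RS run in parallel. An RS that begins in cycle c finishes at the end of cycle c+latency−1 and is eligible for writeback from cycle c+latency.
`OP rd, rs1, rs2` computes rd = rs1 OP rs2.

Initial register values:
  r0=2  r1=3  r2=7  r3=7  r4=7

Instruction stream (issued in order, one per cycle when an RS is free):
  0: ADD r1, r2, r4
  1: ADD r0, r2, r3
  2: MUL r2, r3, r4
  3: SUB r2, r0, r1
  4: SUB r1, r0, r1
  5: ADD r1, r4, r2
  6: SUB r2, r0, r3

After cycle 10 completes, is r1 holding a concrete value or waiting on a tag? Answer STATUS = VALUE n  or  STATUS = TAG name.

cycle 1: issue ADD r1<-Add1 // r0:2,r1:Add1,r2:7,r3:7,r4:7
cycle 2: issue ADD r0<-Add2 // r0:Add2,r1:Add1,r2:7,r3:7,r4:7
cycle 3: issue MUL r2<-Mul1 // r0:Add2,r1:Add1,r2:Mul1,r3:7,r4:7
cycle 4: CDB Add1=14; issue SUB r2<-Add1 // r0:Add2,r1:14,r2:Add1,r3:7,r4:7
cycle 5: CDB Add2=14; issue SUB r1<-Add2 // r0:14,r1:Add2,r2:Add1,r3:7,r4:7
cycle 6: issue ADD r1<-Add3 // r0:14,r1:Add3,r2:Add1,r3:7,r4:7
cycle 7: stall // r0:14,r1:Add3,r2:Add1,r3:7,r4:7
cycle 8: CDB Add1=0; issue SUB r2<-Add1 // r0:14,r1:Add3,r2:Add1,r3:7,r4:7
cycle 9: CDB Add2=0 // r0:14,r1:Add3,r2:Add1,r3:7,r4:7
cycle 10: CDB Mul1=49 // r0:14,r1:Add3,r2:Add1,r3:7,r4:7

STATUS = TAG Add3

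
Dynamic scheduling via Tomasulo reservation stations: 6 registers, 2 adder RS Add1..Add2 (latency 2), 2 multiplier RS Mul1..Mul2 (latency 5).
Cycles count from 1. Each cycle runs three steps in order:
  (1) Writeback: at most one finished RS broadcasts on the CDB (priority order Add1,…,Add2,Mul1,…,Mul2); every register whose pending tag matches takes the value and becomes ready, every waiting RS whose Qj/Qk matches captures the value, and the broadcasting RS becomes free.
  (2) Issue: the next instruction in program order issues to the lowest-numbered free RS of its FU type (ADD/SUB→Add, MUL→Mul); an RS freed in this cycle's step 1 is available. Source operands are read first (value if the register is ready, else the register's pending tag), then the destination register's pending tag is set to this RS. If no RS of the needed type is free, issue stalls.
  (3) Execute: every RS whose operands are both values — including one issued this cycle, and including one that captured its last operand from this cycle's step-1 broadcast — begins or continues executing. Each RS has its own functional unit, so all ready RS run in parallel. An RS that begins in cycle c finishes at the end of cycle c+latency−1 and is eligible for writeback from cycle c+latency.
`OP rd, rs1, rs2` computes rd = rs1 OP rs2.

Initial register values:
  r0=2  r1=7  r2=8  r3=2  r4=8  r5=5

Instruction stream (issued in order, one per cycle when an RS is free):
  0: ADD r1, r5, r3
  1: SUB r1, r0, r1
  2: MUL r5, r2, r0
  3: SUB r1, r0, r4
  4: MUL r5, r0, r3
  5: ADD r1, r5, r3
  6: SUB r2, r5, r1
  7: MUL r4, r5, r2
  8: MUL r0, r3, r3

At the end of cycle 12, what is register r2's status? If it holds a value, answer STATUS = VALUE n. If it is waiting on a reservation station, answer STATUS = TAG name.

  c1: issue ADD r1<-Add1  regs: r0:2,r1:Add1,r2:8,r3:2,r4:8,r5:5
  c2: issue SUB r1<-Add2  regs: r0:2,r1:Add2,r2:8,r3:2,r4:8,r5:5
  c3: CDB Add1=7; issue MUL r5<-Mul1  regs: r0:2,r1:Add2,r2:8,r3:2,r4:8,r5:Mul1
  c4: issue SUB r1<-Add1  regs: r0:2,r1:Add1,r2:8,r3:2,r4:8,r5:Mul1
  c5: CDB Add2=-5; issue MUL r5<-Mul2  regs: r0:2,r1:Add1,r2:8,r3:2,r4:8,r5:Mul2
  c6: CDB Add1=-6; issue ADD r1<-Add1  regs: r0:2,r1:Add1,r2:8,r3:2,r4:8,r5:Mul2
  c7: issue SUB r2<-Add2  regs: r0:2,r1:Add1,r2:Add2,r3:2,r4:8,r5:Mul2
  c8: CDB Mul1=16; issue MUL r4<-Mul1  regs: r0:2,r1:Add1,r2:Add2,r3:2,r4:Mul1,r5:Mul2
  c9: stall  regs: r0:2,r1:Add1,r2:Add2,r3:2,r4:Mul1,r5:Mul2
  c10: CDB Mul2=4; issue MUL r0<-Mul2  regs: r0:Mul2,r1:Add1,r2:Add2,r3:2,r4:Mul1,r5:4
  c11: -  regs: r0:Mul2,r1:Add1,r2:Add2,r3:2,r4:Mul1,r5:4
  c12: CDB Add1=6  regs: r0:Mul2,r1:6,r2:Add2,r3:2,r4:Mul1,r5:4

STATUS = TAG Add2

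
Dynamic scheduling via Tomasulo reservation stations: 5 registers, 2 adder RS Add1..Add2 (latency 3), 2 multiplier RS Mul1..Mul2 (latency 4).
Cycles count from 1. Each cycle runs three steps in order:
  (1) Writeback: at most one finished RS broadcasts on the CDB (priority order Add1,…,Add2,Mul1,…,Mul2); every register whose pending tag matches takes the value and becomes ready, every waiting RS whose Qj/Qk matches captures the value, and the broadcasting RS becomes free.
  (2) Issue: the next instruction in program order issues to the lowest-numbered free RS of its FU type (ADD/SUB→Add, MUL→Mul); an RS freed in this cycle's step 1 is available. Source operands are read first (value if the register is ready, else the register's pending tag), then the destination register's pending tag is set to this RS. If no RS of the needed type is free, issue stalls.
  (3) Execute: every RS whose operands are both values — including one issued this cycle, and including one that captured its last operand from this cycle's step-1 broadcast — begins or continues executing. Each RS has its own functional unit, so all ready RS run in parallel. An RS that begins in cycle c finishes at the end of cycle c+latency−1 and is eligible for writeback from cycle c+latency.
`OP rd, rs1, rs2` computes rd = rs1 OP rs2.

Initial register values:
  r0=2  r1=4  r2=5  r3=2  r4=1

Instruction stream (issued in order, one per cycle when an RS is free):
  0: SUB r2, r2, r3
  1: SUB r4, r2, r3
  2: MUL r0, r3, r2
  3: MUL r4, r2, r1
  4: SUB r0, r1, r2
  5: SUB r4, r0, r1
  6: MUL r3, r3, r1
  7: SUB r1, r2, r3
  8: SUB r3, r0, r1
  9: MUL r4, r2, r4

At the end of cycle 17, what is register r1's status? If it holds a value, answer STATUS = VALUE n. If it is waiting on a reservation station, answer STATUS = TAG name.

c1: issue SUB r2<-Add1 | r0:2,r1:4,r2:Add1,r3:2,r4:1
c2: issue SUB r4<-Add2 | r0:2,r1:4,r2:Add1,r3:2,r4:Add2
c3: issue MUL r0<-Mul1 | r0:Mul1,r1:4,r2:Add1,r3:2,r4:Add2
c4: CDB Add1=3; issue MUL r4<-Mul2 | r0:Mul1,r1:4,r2:3,r3:2,r4:Mul2
c5: issue SUB r0<-Add1 | r0:Add1,r1:4,r2:3,r3:2,r4:Mul2
c6: stall | r0:Add1,r1:4,r2:3,r3:2,r4:Mul2
c7: CDB Add2=1; issue SUB r4<-Add2 | r0:Add1,r1:4,r2:3,r3:2,r4:Add2
c8: CDB Add1=1; stall | r0:1,r1:4,r2:3,r3:2,r4:Add2
c9: CDB Mul1=6; issue MUL r3<-Mul1 | r0:1,r1:4,r2:3,r3:Mul1,r4:Add2
c10: CDB Mul2=12; issue SUB r1<-Add1 | r0:1,r1:Add1,r2:3,r3:Mul1,r4:Add2
c11: CDB Add2=-3; issue SUB r3<-Add2 | r0:1,r1:Add1,r2:3,r3:Add2,r4:-3
c12: issue MUL r4<-Mul2 | r0:1,r1:Add1,r2:3,r3:Add2,r4:Mul2
c13: CDB Mul1=8 | r0:1,r1:Add1,r2:3,r3:Add2,r4:Mul2
c14: - | r0:1,r1:Add1,r2:3,r3:Add2,r4:Mul2
c15: - | r0:1,r1:Add1,r2:3,r3:Add2,r4:Mul2
c16: CDB Add1=-5 | r0:1,r1:-5,r2:3,r3:Add2,r4:Mul2
c17: CDB Mul2=-9 | r0:1,r1:-5,r2:3,r3:Add2,r4:-9

STATUS = VALUE -5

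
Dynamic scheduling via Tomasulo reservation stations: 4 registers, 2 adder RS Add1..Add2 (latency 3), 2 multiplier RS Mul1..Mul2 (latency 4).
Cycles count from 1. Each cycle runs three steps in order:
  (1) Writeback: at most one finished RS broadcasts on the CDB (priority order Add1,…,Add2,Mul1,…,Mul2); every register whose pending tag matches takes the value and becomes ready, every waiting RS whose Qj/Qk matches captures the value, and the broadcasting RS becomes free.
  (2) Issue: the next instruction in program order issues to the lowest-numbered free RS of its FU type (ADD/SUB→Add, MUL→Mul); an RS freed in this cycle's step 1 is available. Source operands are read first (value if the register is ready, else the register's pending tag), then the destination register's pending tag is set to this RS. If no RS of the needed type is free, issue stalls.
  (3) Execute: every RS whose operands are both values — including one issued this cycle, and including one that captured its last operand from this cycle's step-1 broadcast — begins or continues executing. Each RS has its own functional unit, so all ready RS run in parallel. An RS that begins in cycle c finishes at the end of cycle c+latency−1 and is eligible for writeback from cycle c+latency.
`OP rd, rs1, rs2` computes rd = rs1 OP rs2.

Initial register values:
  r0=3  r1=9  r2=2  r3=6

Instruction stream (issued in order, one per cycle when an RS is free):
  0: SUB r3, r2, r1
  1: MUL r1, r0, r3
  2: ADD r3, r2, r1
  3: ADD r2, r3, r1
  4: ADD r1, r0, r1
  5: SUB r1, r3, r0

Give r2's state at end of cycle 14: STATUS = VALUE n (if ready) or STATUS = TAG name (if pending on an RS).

c1: issue SUB r3<-Add1 | r0:3,r1:9,r2:2,r3:Add1
c2: issue MUL r1<-Mul1 | r0:3,r1:Mul1,r2:2,r3:Add1
c3: issue ADD r3<-Add2 | r0:3,r1:Mul1,r2:2,r3:Add2
c4: CDB Add1=-7; issue ADD r2<-Add1 | r0:3,r1:Mul1,r2:Add1,r3:Add2
c5: stall | r0:3,r1:Mul1,r2:Add1,r3:Add2
c6: stall | r0:3,r1:Mul1,r2:Add1,r3:Add2
c7: stall | r0:3,r1:Mul1,r2:Add1,r3:Add2
c8: CDB Mul1=-21; stall | r0:3,r1:-21,r2:Add1,r3:Add2
c9: stall | r0:3,r1:-21,r2:Add1,r3:Add2
c10: stall | r0:3,r1:-21,r2:Add1,r3:Add2
c11: CDB Add2=-19; issue ADD r1<-Add2 | r0:3,r1:Add2,r2:Add1,r3:-19
c12: stall | r0:3,r1:Add2,r2:Add1,r3:-19
c13: stall | r0:3,r1:Add2,r2:Add1,r3:-19
c14: CDB Add1=-40; issue SUB r1<-Add1 | r0:3,r1:Add1,r2:-40,r3:-19

STATUS = VALUE -40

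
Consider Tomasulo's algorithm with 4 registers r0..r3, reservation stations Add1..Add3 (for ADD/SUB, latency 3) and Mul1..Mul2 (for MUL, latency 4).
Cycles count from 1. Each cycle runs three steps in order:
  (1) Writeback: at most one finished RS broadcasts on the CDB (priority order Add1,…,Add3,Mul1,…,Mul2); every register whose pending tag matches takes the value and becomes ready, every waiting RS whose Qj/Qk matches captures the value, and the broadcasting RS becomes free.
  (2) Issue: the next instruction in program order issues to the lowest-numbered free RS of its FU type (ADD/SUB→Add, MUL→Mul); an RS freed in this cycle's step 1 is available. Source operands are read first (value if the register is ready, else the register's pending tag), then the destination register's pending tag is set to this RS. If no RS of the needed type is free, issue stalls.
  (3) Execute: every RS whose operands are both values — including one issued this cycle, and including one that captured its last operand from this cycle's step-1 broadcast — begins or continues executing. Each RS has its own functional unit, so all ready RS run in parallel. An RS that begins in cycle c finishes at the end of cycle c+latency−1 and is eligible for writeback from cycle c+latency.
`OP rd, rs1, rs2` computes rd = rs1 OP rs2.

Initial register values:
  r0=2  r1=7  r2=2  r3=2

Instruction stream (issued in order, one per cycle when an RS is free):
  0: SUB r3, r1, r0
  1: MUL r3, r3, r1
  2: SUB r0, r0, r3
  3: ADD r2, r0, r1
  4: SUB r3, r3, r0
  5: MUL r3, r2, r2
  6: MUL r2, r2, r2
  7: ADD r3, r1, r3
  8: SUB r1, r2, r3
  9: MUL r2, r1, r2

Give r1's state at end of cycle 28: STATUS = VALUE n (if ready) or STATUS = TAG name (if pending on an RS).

c1: issue SUB r3<-Add1 | r0:2,r1:7,r2:2,r3:Add1
c2: issue MUL r3<-Mul1 | r0:2,r1:7,r2:2,r3:Mul1
c3: issue SUB r0<-Add2 | r0:Add2,r1:7,r2:2,r3:Mul1
c4: CDB Add1=5; issue ADD r2<-Add1 | r0:Add2,r1:7,r2:Add1,r3:Mul1
c5: issue SUB r3<-Add3 | r0:Add2,r1:7,r2:Add1,r3:Add3
c6: issue MUL r3<-Mul2 | r0:Add2,r1:7,r2:Add1,r3:Mul2
c7: stall | r0:Add2,r1:7,r2:Add1,r3:Mul2
c8: CDB Mul1=35; issue MUL r2<-Mul1 | r0:Add2,r1:7,r2:Mul1,r3:Mul2
c9: stall | r0:Add2,r1:7,r2:Mul1,r3:Mul2
c10: stall | r0:Add2,r1:7,r2:Mul1,r3:Mul2
c11: CDB Add2=-33; issue ADD r3<-Add2 | r0:-33,r1:7,r2:Mul1,r3:Add2
c12: stall | r0:-33,r1:7,r2:Mul1,r3:Add2
c13: stall | r0:-33,r1:7,r2:Mul1,r3:Add2
c14: CDB Add1=-26; issue SUB r1<-Add1 | r0:-33,r1:Add1,r2:Mul1,r3:Add2
c15: CDB Add3=68; stall | r0:-33,r1:Add1,r2:Mul1,r3:Add2
c16: stall | r0:-33,r1:Add1,r2:Mul1,r3:Add2
c17: stall | r0:-33,r1:Add1,r2:Mul1,r3:Add2
c18: CDB Mul1=676; issue MUL r2<-Mul1 | r0:-33,r1:Add1,r2:Mul1,r3:Add2
c19: CDB Mul2=676 | r0:-33,r1:Add1,r2:Mul1,r3:Add2
c20: - | r0:-33,r1:Add1,r2:Mul1,r3:Add2
c21: - | r0:-33,r1:Add1,r2:Mul1,r3:Add2
c22: CDB Add2=683 | r0:-33,r1:Add1,r2:Mul1,r3:683
c23: - | r0:-33,r1:Add1,r2:Mul1,r3:683
c24: - | r0:-33,r1:Add1,r2:Mul1,r3:683
c25: CDB Add1=-7 | r0:-33,r1:-7,r2:Mul1,r3:683
c26: - | r0:-33,r1:-7,r2:Mul1,r3:683
c27: - | r0:-33,r1:-7,r2:Mul1,r3:683
c28: - | r0:-33,r1:-7,r2:Mul1,r3:683

STATUS = VALUE -7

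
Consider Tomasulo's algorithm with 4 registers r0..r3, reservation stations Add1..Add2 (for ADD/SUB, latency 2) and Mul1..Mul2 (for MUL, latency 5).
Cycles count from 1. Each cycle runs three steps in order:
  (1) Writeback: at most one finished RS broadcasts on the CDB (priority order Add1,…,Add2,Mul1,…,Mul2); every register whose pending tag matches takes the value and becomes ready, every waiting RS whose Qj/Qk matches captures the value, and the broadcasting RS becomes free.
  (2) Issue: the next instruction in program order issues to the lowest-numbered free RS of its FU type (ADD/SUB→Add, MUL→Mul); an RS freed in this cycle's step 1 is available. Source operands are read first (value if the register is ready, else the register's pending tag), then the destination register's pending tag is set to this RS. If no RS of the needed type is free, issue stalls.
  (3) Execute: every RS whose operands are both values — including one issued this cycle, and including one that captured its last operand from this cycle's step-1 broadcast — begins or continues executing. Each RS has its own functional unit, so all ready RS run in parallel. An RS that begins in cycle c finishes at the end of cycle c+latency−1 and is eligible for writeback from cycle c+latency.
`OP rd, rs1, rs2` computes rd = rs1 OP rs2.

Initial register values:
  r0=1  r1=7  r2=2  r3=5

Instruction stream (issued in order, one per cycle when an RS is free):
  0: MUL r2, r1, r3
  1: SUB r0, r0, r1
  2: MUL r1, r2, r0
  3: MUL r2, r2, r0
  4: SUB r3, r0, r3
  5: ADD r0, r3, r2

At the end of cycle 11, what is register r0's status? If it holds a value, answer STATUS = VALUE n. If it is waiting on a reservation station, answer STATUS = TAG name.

STATUS = TAG Add2

cycle 1: issue MUL r2<-Mul1 // r0:1,r1:7,r2:Mul1,r3:5
cycle 2: issue SUB r0<-Add1 // r0:Add1,r1:7,r2:Mul1,r3:5
cycle 3: issue MUL r1<-Mul2 // r0:Add1,r1:Mul2,r2:Mul1,r3:5
cycle 4: CDB Add1=-6; stall // r0:-6,r1:Mul2,r2:Mul1,r3:5
cycle 5: stall // r0:-6,r1:Mul2,r2:Mul1,r3:5
cycle 6: CDB Mul1=35; issue MUL r2<-Mul1 // r0:-6,r1:Mul2,r2:Mul1,r3:5
cycle 7: issue SUB r3<-Add1 // r0:-6,r1:Mul2,r2:Mul1,r3:Add1
cycle 8: issue ADD r0<-Add2 // r0:Add2,r1:Mul2,r2:Mul1,r3:Add1
cycle 9: CDB Add1=-11 // r0:Add2,r1:Mul2,r2:Mul1,r3:-11
cycle 10: - // r0:Add2,r1:Mul2,r2:Mul1,r3:-11
cycle 11: CDB Mul1=-210 // r0:Add2,r1:Mul2,r2:-210,r3:-11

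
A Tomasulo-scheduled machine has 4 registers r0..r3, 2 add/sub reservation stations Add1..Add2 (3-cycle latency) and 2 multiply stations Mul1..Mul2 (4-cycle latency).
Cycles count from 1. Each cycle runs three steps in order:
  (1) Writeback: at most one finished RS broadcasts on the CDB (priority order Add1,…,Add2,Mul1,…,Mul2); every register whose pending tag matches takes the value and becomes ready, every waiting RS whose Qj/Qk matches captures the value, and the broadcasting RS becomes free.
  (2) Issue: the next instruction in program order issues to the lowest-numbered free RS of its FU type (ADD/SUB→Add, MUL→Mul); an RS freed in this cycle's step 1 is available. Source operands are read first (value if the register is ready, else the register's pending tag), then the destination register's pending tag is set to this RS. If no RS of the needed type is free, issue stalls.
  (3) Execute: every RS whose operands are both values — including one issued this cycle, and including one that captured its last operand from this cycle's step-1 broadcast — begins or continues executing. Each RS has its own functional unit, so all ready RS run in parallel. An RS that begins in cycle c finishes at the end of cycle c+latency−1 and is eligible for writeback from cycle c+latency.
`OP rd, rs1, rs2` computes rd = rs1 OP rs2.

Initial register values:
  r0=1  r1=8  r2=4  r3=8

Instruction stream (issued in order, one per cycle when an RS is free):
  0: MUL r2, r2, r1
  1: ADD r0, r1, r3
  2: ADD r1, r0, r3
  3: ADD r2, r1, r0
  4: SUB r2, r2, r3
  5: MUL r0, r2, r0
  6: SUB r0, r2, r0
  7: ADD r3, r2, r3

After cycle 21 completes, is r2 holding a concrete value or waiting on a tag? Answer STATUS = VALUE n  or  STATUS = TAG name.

STATUS = VALUE 32

cycle 1: issue MUL r2<-Mul1 // r0:1,r1:8,r2:Mul1,r3:8
cycle 2: issue ADD r0<-Add1 // r0:Add1,r1:8,r2:Mul1,r3:8
cycle 3: issue ADD r1<-Add2 // r0:Add1,r1:Add2,r2:Mul1,r3:8
cycle 4: stall // r0:Add1,r1:Add2,r2:Mul1,r3:8
cycle 5: CDB Add1=16; issue ADD r2<-Add1 // r0:16,r1:Add2,r2:Add1,r3:8
cycle 6: CDB Mul1=32; stall // r0:16,r1:Add2,r2:Add1,r3:8
cycle 7: stall // r0:16,r1:Add2,r2:Add1,r3:8
cycle 8: CDB Add2=24; issue SUB r2<-Add2 // r0:16,r1:24,r2:Add2,r3:8
cycle 9: issue MUL r0<-Mul1 // r0:Mul1,r1:24,r2:Add2,r3:8
cycle 10: stall // r0:Mul1,r1:24,r2:Add2,r3:8
cycle 11: CDB Add1=40; issue SUB r0<-Add1 // r0:Add1,r1:24,r2:Add2,r3:8
cycle 12: stall // r0:Add1,r1:24,r2:Add2,r3:8
cycle 13: stall // r0:Add1,r1:24,r2:Add2,r3:8
cycle 14: CDB Add2=32; issue ADD r3<-Add2 // r0:Add1,r1:24,r2:32,r3:Add2
cycle 15: - // r0:Add1,r1:24,r2:32,r3:Add2
cycle 16: - // r0:Add1,r1:24,r2:32,r3:Add2
cycle 17: CDB Add2=40 // r0:Add1,r1:24,r2:32,r3:40
cycle 18: CDB Mul1=512 // r0:Add1,r1:24,r2:32,r3:40
cycle 19: - // r0:Add1,r1:24,r2:32,r3:40
cycle 20: - // r0:Add1,r1:24,r2:32,r3:40
cycle 21: CDB Add1=-480 // r0:-480,r1:24,r2:32,r3:40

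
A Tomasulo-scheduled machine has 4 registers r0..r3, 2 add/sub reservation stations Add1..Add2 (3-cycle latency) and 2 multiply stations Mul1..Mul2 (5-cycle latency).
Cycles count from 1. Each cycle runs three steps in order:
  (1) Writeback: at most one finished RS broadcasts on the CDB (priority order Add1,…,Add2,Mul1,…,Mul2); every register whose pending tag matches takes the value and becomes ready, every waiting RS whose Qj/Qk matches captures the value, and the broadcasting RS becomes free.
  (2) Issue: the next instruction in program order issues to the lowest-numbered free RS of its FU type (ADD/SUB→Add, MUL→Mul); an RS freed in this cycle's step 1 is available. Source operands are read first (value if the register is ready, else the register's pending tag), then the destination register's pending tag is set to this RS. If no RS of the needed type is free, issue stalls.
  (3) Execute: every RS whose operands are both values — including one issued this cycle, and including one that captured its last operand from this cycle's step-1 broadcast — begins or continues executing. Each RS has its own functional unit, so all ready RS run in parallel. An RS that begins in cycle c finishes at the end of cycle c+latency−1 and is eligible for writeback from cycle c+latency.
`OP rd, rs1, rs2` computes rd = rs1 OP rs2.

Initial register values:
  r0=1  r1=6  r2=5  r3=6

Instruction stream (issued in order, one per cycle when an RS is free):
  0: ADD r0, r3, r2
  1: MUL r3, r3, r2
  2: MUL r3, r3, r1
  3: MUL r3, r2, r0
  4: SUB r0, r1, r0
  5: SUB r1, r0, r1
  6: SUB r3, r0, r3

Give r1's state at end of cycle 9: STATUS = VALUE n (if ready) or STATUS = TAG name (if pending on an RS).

STATUS = TAG Add2

cycle 1: issue ADD r0<-Add1 // r0:Add1,r1:6,r2:5,r3:6
cycle 2: issue MUL r3<-Mul1 // r0:Add1,r1:6,r2:5,r3:Mul1
cycle 3: issue MUL r3<-Mul2 // r0:Add1,r1:6,r2:5,r3:Mul2
cycle 4: CDB Add1=11; stall // r0:11,r1:6,r2:5,r3:Mul2
cycle 5: stall // r0:11,r1:6,r2:5,r3:Mul2
cycle 6: stall // r0:11,r1:6,r2:5,r3:Mul2
cycle 7: CDB Mul1=30; issue MUL r3<-Mul1 // r0:11,r1:6,r2:5,r3:Mul1
cycle 8: issue SUB r0<-Add1 // r0:Add1,r1:6,r2:5,r3:Mul1
cycle 9: issue SUB r1<-Add2 // r0:Add1,r1:Add2,r2:5,r3:Mul1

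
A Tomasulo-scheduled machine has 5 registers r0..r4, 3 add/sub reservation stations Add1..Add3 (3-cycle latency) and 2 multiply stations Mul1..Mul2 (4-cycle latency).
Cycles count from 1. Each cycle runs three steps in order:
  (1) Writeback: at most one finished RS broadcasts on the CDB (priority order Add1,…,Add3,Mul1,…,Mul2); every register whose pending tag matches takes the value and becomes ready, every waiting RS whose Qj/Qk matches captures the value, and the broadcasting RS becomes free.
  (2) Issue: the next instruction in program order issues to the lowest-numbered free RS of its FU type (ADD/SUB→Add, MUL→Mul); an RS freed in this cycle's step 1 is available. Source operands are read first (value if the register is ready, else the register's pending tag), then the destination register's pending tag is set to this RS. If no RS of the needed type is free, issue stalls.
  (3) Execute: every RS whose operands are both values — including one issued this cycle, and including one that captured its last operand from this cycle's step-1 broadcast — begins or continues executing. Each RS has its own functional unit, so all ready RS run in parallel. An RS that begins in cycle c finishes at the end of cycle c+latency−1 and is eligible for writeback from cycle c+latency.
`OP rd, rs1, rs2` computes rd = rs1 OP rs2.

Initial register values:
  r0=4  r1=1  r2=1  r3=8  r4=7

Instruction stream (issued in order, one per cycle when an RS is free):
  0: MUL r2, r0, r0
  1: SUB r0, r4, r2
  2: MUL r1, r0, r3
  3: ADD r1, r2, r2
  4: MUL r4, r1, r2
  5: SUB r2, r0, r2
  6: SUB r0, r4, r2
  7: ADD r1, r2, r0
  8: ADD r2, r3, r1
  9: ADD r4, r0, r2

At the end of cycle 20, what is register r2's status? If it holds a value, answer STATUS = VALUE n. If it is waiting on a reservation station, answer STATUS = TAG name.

  c1: issue MUL r2<-Mul1  regs: r0:4,r1:1,r2:Mul1,r3:8,r4:7
  c2: issue SUB r0<-Add1  regs: r0:Add1,r1:1,r2:Mul1,r3:8,r4:7
  c3: issue MUL r1<-Mul2  regs: r0:Add1,r1:Mul2,r2:Mul1,r3:8,r4:7
  c4: issue ADD r1<-Add2  regs: r0:Add1,r1:Add2,r2:Mul1,r3:8,r4:7
  c5: CDB Mul1=16; issue MUL r4<-Mul1  regs: r0:Add1,r1:Add2,r2:16,r3:8,r4:Mul1
  c6: issue SUB r2<-Add3  regs: r0:Add1,r1:Add2,r2:Add3,r3:8,r4:Mul1
  c7: stall  regs: r0:Add1,r1:Add2,r2:Add3,r3:8,r4:Mul1
  c8: CDB Add1=-9; issue SUB r0<-Add1  regs: r0:Add1,r1:Add2,r2:Add3,r3:8,r4:Mul1
  c9: CDB Add2=32; issue ADD r1<-Add2  regs: r0:Add1,r1:Add2,r2:Add3,r3:8,r4:Mul1
  c10: stall  regs: r0:Add1,r1:Add2,r2:Add3,r3:8,r4:Mul1
  c11: CDB Add3=-25; issue ADD r2<-Add3  regs: r0:Add1,r1:Add2,r2:Add3,r3:8,r4:Mul1
  c12: CDB Mul2=-72; stall  regs: r0:Add1,r1:Add2,r2:Add3,r3:8,r4:Mul1
  c13: CDB Mul1=512; stall  regs: r0:Add1,r1:Add2,r2:Add3,r3:8,r4:512
  c14: stall  regs: r0:Add1,r1:Add2,r2:Add3,r3:8,r4:512
  c15: stall  regs: r0:Add1,r1:Add2,r2:Add3,r3:8,r4:512
  c16: CDB Add1=537; issue ADD r4<-Add1  regs: r0:537,r1:Add2,r2:Add3,r3:8,r4:Add1
  c17: -  regs: r0:537,r1:Add2,r2:Add3,r3:8,r4:Add1
  c18: -  regs: r0:537,r1:Add2,r2:Add3,r3:8,r4:Add1
  c19: CDB Add2=512  regs: r0:537,r1:512,r2:Add3,r3:8,r4:Add1
  c20: -  regs: r0:537,r1:512,r2:Add3,r3:8,r4:Add1

STATUS = TAG Add3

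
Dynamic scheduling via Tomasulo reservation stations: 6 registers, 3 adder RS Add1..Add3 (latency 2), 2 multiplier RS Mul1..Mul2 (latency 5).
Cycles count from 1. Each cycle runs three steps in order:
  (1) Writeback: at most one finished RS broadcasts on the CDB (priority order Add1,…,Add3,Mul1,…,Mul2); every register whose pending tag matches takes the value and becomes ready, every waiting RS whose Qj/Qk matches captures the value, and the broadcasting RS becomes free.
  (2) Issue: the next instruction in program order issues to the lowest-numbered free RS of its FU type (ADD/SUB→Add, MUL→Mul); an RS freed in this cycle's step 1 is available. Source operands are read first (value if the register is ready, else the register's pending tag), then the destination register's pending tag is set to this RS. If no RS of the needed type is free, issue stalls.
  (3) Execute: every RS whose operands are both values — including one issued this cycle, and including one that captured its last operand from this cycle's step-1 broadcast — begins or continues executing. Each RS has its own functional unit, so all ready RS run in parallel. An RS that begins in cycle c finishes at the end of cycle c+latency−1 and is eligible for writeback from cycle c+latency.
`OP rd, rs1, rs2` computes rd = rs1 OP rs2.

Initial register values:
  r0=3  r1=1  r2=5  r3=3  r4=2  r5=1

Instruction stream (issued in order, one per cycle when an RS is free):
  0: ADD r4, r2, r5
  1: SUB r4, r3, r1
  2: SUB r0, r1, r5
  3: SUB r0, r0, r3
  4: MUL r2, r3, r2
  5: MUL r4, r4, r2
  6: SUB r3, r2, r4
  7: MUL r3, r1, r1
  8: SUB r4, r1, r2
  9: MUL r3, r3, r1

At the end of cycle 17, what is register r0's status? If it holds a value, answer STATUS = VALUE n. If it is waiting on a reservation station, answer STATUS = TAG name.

c1: issue ADD r4<-Add1 | r0:3,r1:1,r2:5,r3:3,r4:Add1,r5:1
c2: issue SUB r4<-Add2 | r0:3,r1:1,r2:5,r3:3,r4:Add2,r5:1
c3: CDB Add1=6; issue SUB r0<-Add1 | r0:Add1,r1:1,r2:5,r3:3,r4:Add2,r5:1
c4: CDB Add2=2; issue SUB r0<-Add2 | r0:Add2,r1:1,r2:5,r3:3,r4:2,r5:1
c5: CDB Add1=0; issue MUL r2<-Mul1 | r0:Add2,r1:1,r2:Mul1,r3:3,r4:2,r5:1
c6: issue MUL r4<-Mul2 | r0:Add2,r1:1,r2:Mul1,r3:3,r4:Mul2,r5:1
c7: CDB Add2=-3; issue SUB r3<-Add1 | r0:-3,r1:1,r2:Mul1,r3:Add1,r4:Mul2,r5:1
c8: stall | r0:-3,r1:1,r2:Mul1,r3:Add1,r4:Mul2,r5:1
c9: stall | r0:-3,r1:1,r2:Mul1,r3:Add1,r4:Mul2,r5:1
c10: CDB Mul1=15; issue MUL r3<-Mul1 | r0:-3,r1:1,r2:15,r3:Mul1,r4:Mul2,r5:1
c11: issue SUB r4<-Add2 | r0:-3,r1:1,r2:15,r3:Mul1,r4:Add2,r5:1
c12: stall | r0:-3,r1:1,r2:15,r3:Mul1,r4:Add2,r5:1
c13: CDB Add2=-14; stall | r0:-3,r1:1,r2:15,r3:Mul1,r4:-14,r5:1
c14: stall | r0:-3,r1:1,r2:15,r3:Mul1,r4:-14,r5:1
c15: CDB Mul1=1; issue MUL r3<-Mul1 | r0:-3,r1:1,r2:15,r3:Mul1,r4:-14,r5:1
c16: CDB Mul2=30 | r0:-3,r1:1,r2:15,r3:Mul1,r4:-14,r5:1
c17: - | r0:-3,r1:1,r2:15,r3:Mul1,r4:-14,r5:1

STATUS = VALUE -3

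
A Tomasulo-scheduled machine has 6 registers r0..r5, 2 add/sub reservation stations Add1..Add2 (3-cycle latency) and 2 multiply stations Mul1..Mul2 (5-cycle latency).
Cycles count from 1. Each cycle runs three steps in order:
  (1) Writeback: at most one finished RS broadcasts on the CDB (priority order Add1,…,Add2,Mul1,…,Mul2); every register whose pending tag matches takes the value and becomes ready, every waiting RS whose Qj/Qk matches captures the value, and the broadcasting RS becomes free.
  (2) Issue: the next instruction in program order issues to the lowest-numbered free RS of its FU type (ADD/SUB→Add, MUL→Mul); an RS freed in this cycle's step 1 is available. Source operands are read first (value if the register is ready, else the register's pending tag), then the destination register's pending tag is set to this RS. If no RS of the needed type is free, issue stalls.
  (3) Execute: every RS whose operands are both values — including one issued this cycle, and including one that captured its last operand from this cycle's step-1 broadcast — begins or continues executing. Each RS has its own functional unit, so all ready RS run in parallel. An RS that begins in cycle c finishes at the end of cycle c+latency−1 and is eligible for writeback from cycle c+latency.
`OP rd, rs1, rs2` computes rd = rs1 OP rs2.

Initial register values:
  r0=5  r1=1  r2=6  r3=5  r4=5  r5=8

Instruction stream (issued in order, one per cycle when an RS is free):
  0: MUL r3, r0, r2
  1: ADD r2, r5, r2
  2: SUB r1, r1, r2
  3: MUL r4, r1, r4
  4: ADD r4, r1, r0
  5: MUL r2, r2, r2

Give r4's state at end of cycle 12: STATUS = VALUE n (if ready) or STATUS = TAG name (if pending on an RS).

STATUS = VALUE -8

cycle 1: issue MUL r3<-Mul1 // r0:5,r1:1,r2:6,r3:Mul1,r4:5,r5:8
cycle 2: issue ADD r2<-Add1 // r0:5,r1:1,r2:Add1,r3:Mul1,r4:5,r5:8
cycle 3: issue SUB r1<-Add2 // r0:5,r1:Add2,r2:Add1,r3:Mul1,r4:5,r5:8
cycle 4: issue MUL r4<-Mul2 // r0:5,r1:Add2,r2:Add1,r3:Mul1,r4:Mul2,r5:8
cycle 5: CDB Add1=14; issue ADD r4<-Add1 // r0:5,r1:Add2,r2:14,r3:Mul1,r4:Add1,r5:8
cycle 6: CDB Mul1=30; issue MUL r2<-Mul1 // r0:5,r1:Add2,r2:Mul1,r3:30,r4:Add1,r5:8
cycle 7: - // r0:5,r1:Add2,r2:Mul1,r3:30,r4:Add1,r5:8
cycle 8: CDB Add2=-13 // r0:5,r1:-13,r2:Mul1,r3:30,r4:Add1,r5:8
cycle 9: - // r0:5,r1:-13,r2:Mul1,r3:30,r4:Add1,r5:8
cycle 10: - // r0:5,r1:-13,r2:Mul1,r3:30,r4:Add1,r5:8
cycle 11: CDB Add1=-8 // r0:5,r1:-13,r2:Mul1,r3:30,r4:-8,r5:8
cycle 12: CDB Mul1=196 // r0:5,r1:-13,r2:196,r3:30,r4:-8,r5:8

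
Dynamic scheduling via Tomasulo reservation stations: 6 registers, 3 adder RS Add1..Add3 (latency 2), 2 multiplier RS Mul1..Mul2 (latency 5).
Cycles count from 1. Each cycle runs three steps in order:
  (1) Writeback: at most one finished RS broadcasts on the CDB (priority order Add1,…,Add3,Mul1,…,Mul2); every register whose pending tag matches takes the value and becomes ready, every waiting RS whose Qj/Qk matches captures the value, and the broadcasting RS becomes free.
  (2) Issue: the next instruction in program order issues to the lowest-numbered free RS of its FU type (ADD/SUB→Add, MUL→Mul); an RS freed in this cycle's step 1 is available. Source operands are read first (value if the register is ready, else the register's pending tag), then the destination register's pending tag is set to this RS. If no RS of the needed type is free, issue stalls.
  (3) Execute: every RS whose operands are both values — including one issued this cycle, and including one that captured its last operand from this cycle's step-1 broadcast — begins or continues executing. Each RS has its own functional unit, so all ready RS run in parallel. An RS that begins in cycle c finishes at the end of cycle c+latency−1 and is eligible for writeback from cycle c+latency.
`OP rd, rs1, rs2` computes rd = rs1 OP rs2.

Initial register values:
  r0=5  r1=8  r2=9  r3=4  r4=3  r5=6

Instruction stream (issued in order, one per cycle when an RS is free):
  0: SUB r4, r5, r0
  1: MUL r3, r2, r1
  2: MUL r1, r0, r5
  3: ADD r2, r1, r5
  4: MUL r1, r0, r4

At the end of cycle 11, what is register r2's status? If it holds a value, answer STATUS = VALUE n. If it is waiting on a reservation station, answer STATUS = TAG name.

STATUS = VALUE 36

c1: issue SUB r4<-Add1 | r0:5,r1:8,r2:9,r3:4,r4:Add1,r5:6
c2: issue MUL r3<-Mul1 | r0:5,r1:8,r2:9,r3:Mul1,r4:Add1,r5:6
c3: CDB Add1=1; issue MUL r1<-Mul2 | r0:5,r1:Mul2,r2:9,r3:Mul1,r4:1,r5:6
c4: issue ADD r2<-Add1 | r0:5,r1:Mul2,r2:Add1,r3:Mul1,r4:1,r5:6
c5: stall | r0:5,r1:Mul2,r2:Add1,r3:Mul1,r4:1,r5:6
c6: stall | r0:5,r1:Mul2,r2:Add1,r3:Mul1,r4:1,r5:6
c7: CDB Mul1=72; issue MUL r1<-Mul1 | r0:5,r1:Mul1,r2:Add1,r3:72,r4:1,r5:6
c8: CDB Mul2=30 | r0:5,r1:Mul1,r2:Add1,r3:72,r4:1,r5:6
c9: - | r0:5,r1:Mul1,r2:Add1,r3:72,r4:1,r5:6
c10: CDB Add1=36 | r0:5,r1:Mul1,r2:36,r3:72,r4:1,r5:6
c11: - | r0:5,r1:Mul1,r2:36,r3:72,r4:1,r5:6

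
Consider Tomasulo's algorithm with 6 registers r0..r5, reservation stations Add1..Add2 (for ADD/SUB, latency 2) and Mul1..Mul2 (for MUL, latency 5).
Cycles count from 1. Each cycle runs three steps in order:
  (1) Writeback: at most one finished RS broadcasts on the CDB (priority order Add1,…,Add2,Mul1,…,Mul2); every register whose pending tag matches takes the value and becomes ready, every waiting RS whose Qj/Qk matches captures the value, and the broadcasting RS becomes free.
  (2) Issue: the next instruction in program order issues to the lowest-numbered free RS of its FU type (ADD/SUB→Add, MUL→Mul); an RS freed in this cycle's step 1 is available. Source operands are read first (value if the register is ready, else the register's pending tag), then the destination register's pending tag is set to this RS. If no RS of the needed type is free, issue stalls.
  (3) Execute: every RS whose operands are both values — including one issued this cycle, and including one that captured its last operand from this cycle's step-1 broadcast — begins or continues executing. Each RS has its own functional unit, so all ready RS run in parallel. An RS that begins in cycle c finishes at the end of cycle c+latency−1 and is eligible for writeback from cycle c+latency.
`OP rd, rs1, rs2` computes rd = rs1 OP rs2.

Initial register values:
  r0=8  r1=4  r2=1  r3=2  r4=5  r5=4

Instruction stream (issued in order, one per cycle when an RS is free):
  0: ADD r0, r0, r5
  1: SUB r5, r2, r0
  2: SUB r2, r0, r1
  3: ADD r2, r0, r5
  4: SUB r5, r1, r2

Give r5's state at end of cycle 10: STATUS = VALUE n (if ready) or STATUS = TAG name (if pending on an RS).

STATUS = VALUE 3

  c1: issue ADD r0<-Add1  regs: r0:Add1,r1:4,r2:1,r3:2,r4:5,r5:4
  c2: issue SUB r5<-Add2  regs: r0:Add1,r1:4,r2:1,r3:2,r4:5,r5:Add2
  c3: CDB Add1=12; issue SUB r2<-Add1  regs: r0:12,r1:4,r2:Add1,r3:2,r4:5,r5:Add2
  c4: stall  regs: r0:12,r1:4,r2:Add1,r3:2,r4:5,r5:Add2
  c5: CDB Add1=8; issue ADD r2<-Add1  regs: r0:12,r1:4,r2:Add1,r3:2,r4:5,r5:Add2
  c6: CDB Add2=-11; issue SUB r5<-Add2  regs: r0:12,r1:4,r2:Add1,r3:2,r4:5,r5:Add2
  c7: -  regs: r0:12,r1:4,r2:Add1,r3:2,r4:5,r5:Add2
  c8: CDB Add1=1  regs: r0:12,r1:4,r2:1,r3:2,r4:5,r5:Add2
  c9: -  regs: r0:12,r1:4,r2:1,r3:2,r4:5,r5:Add2
  c10: CDB Add2=3  regs: r0:12,r1:4,r2:1,r3:2,r4:5,r5:3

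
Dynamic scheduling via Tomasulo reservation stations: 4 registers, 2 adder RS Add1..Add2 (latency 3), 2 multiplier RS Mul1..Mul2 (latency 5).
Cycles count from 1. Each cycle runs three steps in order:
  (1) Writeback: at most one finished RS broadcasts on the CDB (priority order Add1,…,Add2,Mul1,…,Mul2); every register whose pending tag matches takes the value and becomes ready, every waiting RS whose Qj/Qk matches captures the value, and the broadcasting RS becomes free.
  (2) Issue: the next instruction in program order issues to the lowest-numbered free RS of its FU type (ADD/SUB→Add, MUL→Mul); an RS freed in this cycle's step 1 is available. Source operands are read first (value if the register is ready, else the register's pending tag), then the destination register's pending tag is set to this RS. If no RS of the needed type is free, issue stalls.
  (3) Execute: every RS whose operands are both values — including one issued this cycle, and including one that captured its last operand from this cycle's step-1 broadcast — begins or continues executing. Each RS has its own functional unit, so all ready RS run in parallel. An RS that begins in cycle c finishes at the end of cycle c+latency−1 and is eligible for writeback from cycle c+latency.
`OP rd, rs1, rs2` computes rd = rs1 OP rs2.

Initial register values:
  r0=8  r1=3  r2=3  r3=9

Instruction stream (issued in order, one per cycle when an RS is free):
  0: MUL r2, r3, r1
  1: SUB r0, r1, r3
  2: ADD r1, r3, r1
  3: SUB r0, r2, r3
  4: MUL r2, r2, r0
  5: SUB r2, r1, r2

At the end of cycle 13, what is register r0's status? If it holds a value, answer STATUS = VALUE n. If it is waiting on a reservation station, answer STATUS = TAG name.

  c1: issue MUL r2<-Mul1  regs: r0:8,r1:3,r2:Mul1,r3:9
  c2: issue SUB r0<-Add1  regs: r0:Add1,r1:3,r2:Mul1,r3:9
  c3: issue ADD r1<-Add2  regs: r0:Add1,r1:Add2,r2:Mul1,r3:9
  c4: stall  regs: r0:Add1,r1:Add2,r2:Mul1,r3:9
  c5: CDB Add1=-6; issue SUB r0<-Add1  regs: r0:Add1,r1:Add2,r2:Mul1,r3:9
  c6: CDB Add2=12; issue MUL r2<-Mul2  regs: r0:Add1,r1:12,r2:Mul2,r3:9
  c7: CDB Mul1=27; issue SUB r2<-Add2  regs: r0:Add1,r1:12,r2:Add2,r3:9
  c8: -  regs: r0:Add1,r1:12,r2:Add2,r3:9
  c9: -  regs: r0:Add1,r1:12,r2:Add2,r3:9
  c10: CDB Add1=18  regs: r0:18,r1:12,r2:Add2,r3:9
  c11: -  regs: r0:18,r1:12,r2:Add2,r3:9
  c12: -  regs: r0:18,r1:12,r2:Add2,r3:9
  c13: -  regs: r0:18,r1:12,r2:Add2,r3:9

STATUS = VALUE 18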